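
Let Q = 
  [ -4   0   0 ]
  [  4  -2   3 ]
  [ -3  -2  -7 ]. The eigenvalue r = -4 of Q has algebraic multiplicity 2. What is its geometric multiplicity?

1

Q + 4I = [[0, 0, 0], [4, 2, 3], [-3, -2, -3]].
This matrix has rank 2, so its null space has dimension 3 − 2 = 1.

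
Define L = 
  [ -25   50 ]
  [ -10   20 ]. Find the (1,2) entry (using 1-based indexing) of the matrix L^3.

Characteristic polynomial: s^2 + 5s = s(s + 5), so the eigenvalues are -5, 0.
s=0: eigenvector (2, 1).
s=-5: eigenvector (5, 2).
P = [[2, 5], [1, 2]], D = diag(0, -5), P⁻¹ = [[-2, 5], [1, -2]].
L³ = P·diag(0, -125)·P⁻¹ = [[-625, 1250], [-250, 500]].
The requested entry is 1250.

1250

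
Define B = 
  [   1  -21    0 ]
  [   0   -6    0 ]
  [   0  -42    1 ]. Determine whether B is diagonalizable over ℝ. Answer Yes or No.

Characteristic polynomial: p(t) = t^3 + 4t^2 - 11t + 6 = (t - 1)^2(t + 6).
t = 1 has algebraic multiplicity 2; rank(B − 1I) = 1, so geometric multiplicity = 2.
Every eigenvalue has geometric = algebraic multiplicity, so B is diagonalizable.

Yes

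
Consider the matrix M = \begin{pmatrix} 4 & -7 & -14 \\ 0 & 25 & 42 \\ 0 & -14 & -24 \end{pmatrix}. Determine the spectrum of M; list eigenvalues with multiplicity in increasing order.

-3, 4, 4

Characteristic polynomial: p(μ) = μ^3 - 5μ^2 - 8μ + 48 = (μ - 4)^2(μ + 3).
Roots (with multiplicity): -3, 4, 4.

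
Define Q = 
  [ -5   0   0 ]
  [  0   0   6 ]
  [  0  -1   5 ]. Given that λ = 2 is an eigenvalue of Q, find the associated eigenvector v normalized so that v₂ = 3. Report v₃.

1

Q − 2I = [[-7, 0, 0], [0, -2, 6], [0, -1, 3]].
Solving (Q − 2I)v = 0 gives the eigenspace spanned by (0, 3, 1).
With v₂ = 3, v = (0, 3, 1), so v₃ = 1.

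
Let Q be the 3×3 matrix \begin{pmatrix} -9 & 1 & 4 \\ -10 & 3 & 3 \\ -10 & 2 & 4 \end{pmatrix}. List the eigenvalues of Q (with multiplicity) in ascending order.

-4, 1, 1

Characteristic polynomial: p(s) = s^3 + 2s^2 - 7s + 4 = (s - 1)^2(s + 4).
Roots (with multiplicity): -4, 1, 1.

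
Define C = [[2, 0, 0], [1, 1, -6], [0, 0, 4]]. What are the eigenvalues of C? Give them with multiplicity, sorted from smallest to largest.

Characteristic polynomial: p(r) = r^3 - 7r^2 + 14r - 8 = (r - 4)(r - 2)(r - 1).
Roots (with multiplicity): 1, 2, 4.

1, 2, 4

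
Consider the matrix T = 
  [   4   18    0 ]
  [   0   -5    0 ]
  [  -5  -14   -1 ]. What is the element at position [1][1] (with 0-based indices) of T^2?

Characteristic polynomial: s^3 + 2s^2 - 19s - 20 = (s - 4)(s + 1)(s + 5), so the eigenvalues are -5, -1, 4.
s=-1: eigenvector (0, 0, 1).
s=-5: eigenvector (-2, 1, 1).
s=4: eigenvector (1, 0, -1).
P = [[0, -2, 1], [0, 1, 0], [1, 1, -1]], D = diag(-1, -5, 4), P⁻¹ = [[1, 1, 1], [0, 1, 0], [1, 2, 0]].
T² = P·diag(1, 25, 16)·P⁻¹ = [[16, -18, 0], [0, 25, 0], [-15, -6, 1]].
The requested entry is 25.

25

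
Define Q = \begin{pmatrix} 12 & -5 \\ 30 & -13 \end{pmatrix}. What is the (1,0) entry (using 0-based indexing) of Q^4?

Characteristic polynomial: λ^2 + λ - 6 = (λ - 2)(λ + 3), so the eigenvalues are -3, 2.
λ=2: eigenvector (1, 2).
λ=-3: eigenvector (1, 3).
P = [[1, 1], [2, 3]], D = diag(2, -3), P⁻¹ = [[3, -1], [-2, 1]].
Q⁴ = P·diag(16, 81)·P⁻¹ = [[-114, 65], [-390, 211]].
The requested entry is -390.

-390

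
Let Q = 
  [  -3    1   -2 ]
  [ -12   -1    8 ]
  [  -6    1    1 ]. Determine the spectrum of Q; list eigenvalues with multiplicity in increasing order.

Characteristic polynomial: p(μ) = μ^3 + 3μ^2 - 9μ - 27 = (μ - 3)(μ + 3)^2.
Roots (with multiplicity): -3, -3, 3.

-3, -3, 3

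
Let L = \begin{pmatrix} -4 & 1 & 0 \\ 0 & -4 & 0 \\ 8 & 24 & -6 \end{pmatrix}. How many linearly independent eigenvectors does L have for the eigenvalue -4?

L + 4I = [[0, 1, 0], [0, 0, 0], [8, 24, -2]].
This matrix has rank 2, so its null space has dimension 3 − 2 = 1.

1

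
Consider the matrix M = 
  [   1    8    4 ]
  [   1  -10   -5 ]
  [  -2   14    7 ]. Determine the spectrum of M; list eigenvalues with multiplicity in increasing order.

-3, 0, 1

Characteristic polynomial: p(t) = t^3 + 2t^2 - 3t = t(t - 1)(t + 3).
Roots (with multiplicity): -3, 0, 1.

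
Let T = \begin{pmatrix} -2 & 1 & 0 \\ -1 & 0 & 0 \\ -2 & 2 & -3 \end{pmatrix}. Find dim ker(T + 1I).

T + 1I = [[-1, 1, 0], [-1, 1, 0], [-2, 2, -2]].
This matrix has rank 2, so its null space has dimension 3 − 2 = 1.

1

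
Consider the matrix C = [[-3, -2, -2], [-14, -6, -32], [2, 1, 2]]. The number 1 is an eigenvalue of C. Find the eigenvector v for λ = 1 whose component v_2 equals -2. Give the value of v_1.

C − 1I = [[-4, -2, -2], [-14, -7, -32], [2, 1, 1]].
Solving (C − 1I)v = 0 gives the eigenspace spanned by (1, -2, 0).
With v_2 = -2, v = (1, -2, 0), so v_1 = 1.

1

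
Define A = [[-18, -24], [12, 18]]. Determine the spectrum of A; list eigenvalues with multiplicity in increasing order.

Characteristic polynomial: p(r) = r^2 - 36 = (r - 6)(r + 6).
Roots (with multiplicity): -6, 6.

-6, 6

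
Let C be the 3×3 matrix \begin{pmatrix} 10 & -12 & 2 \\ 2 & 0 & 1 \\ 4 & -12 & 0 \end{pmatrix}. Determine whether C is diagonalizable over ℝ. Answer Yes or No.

Characteristic polynomial: p(λ) = λ^3 - 10λ^2 + 28λ - 24 = (λ - 6)(λ - 2)^2.
λ = 2 has algebraic multiplicity 2; rank(C − 2I) = 2, so geometric multiplicity = 1.
Geometric multiplicity < algebraic multiplicity, so C is not diagonalizable.

No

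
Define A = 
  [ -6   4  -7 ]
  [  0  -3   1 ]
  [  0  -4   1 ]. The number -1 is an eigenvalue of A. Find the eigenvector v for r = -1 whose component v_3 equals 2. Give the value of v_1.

A + 1I = [[-5, 4, -7], [0, -2, 1], [0, -4, 2]].
Solving (A + 1I)v = 0 gives the eigenspace spanned by (-2, 1, 2).
With v_3 = 2, v = (-2, 1, 2), so v_1 = -2.

-2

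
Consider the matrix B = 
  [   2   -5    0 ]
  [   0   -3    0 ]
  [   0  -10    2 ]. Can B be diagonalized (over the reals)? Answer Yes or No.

Yes

Characteristic polynomial: p(s) = s^3 - s^2 - 8s + 12 = (s - 2)^2(s + 3).
s = 2 has algebraic multiplicity 2; rank(B − 2I) = 1, so geometric multiplicity = 2.
Every eigenvalue has geometric = algebraic multiplicity, so B is diagonalizable.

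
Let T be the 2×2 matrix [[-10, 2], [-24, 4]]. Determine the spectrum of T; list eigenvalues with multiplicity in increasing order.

Characteristic polynomial: p(λ) = λ^2 + 6λ + 8 = (λ + 2)(λ + 4).
Roots (with multiplicity): -4, -2.

-4, -2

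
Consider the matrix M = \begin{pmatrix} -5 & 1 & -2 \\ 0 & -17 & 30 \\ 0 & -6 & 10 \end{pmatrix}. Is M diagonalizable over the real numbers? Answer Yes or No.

No

Characteristic polynomial: p(t) = t^3 + 12t^2 + 45t + 50 = (t + 2)(t + 5)^2.
t = -5 has algebraic multiplicity 2; rank(M + 5I) = 2, so geometric multiplicity = 1.
Geometric multiplicity < algebraic multiplicity, so M is not diagonalizable.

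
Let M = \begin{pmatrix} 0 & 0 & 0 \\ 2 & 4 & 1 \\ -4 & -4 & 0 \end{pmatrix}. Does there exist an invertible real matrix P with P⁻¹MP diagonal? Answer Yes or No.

Characteristic polynomial: p(t) = t^3 - 4t^2 + 4t = t(t - 2)^2.
t = 2 has algebraic multiplicity 2; rank(M − 2I) = 2, so geometric multiplicity = 1.
Geometric multiplicity < algebraic multiplicity, so M is not diagonalizable.

No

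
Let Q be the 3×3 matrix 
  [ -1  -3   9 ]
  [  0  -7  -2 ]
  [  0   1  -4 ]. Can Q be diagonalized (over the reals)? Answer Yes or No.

Characteristic polynomial: p(t) = t^3 + 12t^2 + 41t + 30 = (t + 1)(t + 5)(t + 6).
All 3 eigenvalues are distinct, so Q is diagonalizable.

Yes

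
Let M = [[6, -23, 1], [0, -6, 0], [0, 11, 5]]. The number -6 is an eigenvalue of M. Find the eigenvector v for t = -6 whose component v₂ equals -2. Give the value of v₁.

M + 6I = [[12, -23, 1], [0, 0, 0], [0, 11, 11]].
Solving (M + 6I)v = 0 gives the eigenspace spanned by (-4, -2, 2).
With v₂ = -2, v = (-4, -2, 2), so v₁ = -4.

-4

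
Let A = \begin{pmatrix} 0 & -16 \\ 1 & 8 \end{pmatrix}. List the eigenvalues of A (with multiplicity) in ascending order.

Characteristic polynomial: p(λ) = λ^2 - 8λ + 16 = (λ - 4)^2.
Roots (with multiplicity): 4, 4.

4, 4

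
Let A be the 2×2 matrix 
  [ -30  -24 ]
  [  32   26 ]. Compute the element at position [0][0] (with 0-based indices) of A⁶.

Characteristic polynomial: λ^2 + 4λ - 12 = (λ - 2)(λ + 6), so the eigenvalues are -6, 2.
λ=-6: eigenvector (1, -1).
λ=2: eigenvector (3, -4).
P = [[1, 3], [-1, -4]], D = diag(-6, 2), P⁻¹ = [[4, 3], [-1, -1]].
A⁶ = P·diag(46656, 64)·P⁻¹ = [[186432, 139776], [-186368, -139712]].
The requested entry is 186432.

186432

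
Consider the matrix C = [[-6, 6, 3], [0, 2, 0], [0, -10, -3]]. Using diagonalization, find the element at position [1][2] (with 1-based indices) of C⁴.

-2430

Characteristic polynomial: λ^3 + 7λ^2 - 36 = (λ - 2)(λ + 3)(λ + 6), so the eigenvalues are -6, -3, 2.
λ=-6: eigenvector (1, 0, 0).
λ=-3: eigenvector (1, 0, 1).
λ=2: eigenvector (0, 1, -2).
P = [[1, 1, 0], [0, 0, 1], [0, 1, -2]], D = diag(-6, -3, 2), P⁻¹ = [[1, -2, -1], [0, 2, 1], [0, 1, 0]].
C⁴ = P·diag(1296, 81, 16)·P⁻¹ = [[1296, -2430, -1215], [0, 16, 0], [0, 130, 81]].
The requested entry is -2430.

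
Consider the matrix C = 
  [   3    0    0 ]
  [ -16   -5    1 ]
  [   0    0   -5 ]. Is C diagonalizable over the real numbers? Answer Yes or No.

Characteristic polynomial: p(λ) = λ^3 + 7λ^2 - 5λ - 75 = (λ - 3)(λ + 5)^2.
λ = -5 has algebraic multiplicity 2; rank(C + 5I) = 2, so geometric multiplicity = 1.
Geometric multiplicity < algebraic multiplicity, so C is not diagonalizable.

No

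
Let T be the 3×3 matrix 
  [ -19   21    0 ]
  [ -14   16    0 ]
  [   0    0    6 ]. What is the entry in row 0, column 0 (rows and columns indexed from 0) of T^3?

Characteristic polynomial: s^3 - 3s^2 - 28s + 60 = (s - 6)(s - 2)(s + 5), so the eigenvalues are -5, 2, 6.
s=-5: eigenvector (3, 2, 0).
s=2: eigenvector (1, 1, 0).
s=6: eigenvector (0, 0, 1).
P = [[3, 1, 0], [2, 1, 0], [0, 0, 1]], D = diag(-5, 2, 6), P⁻¹ = [[1, -1, 0], [-2, 3, 0], [0, 0, 1]].
T³ = P·diag(-125, 8, 216)·P⁻¹ = [[-391, 399, 0], [-266, 274, 0], [0, 0, 216]].
The requested entry is -391.

-391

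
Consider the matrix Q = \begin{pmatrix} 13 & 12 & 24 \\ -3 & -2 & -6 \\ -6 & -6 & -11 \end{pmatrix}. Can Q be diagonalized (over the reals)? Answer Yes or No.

Yes

Characteristic polynomial: p(r) = r^3 - 3r + 2 = (r - 1)^2(r + 2).
r = 1 has algebraic multiplicity 2; rank(Q − 1I) = 1, so geometric multiplicity = 2.
Every eigenvalue has geometric = algebraic multiplicity, so Q is diagonalizable.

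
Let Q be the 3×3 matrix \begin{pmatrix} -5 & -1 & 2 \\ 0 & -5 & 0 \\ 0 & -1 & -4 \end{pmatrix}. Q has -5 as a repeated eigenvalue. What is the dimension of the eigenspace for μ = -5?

Q + 5I = [[0, -1, 2], [0, 0, 0], [0, -1, 1]].
This matrix has rank 2, so its null space has dimension 3 − 2 = 1.

1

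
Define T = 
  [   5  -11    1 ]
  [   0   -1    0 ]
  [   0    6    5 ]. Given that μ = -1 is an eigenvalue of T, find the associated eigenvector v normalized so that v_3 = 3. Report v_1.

T + 1I = [[6, -11, 1], [0, 0, 0], [0, 6, 6]].
Solving (T + 1I)v = 0 gives the eigenspace spanned by (-6, -3, 3).
With v_3 = 3, v = (-6, -3, 3), so v_1 = -6.

-6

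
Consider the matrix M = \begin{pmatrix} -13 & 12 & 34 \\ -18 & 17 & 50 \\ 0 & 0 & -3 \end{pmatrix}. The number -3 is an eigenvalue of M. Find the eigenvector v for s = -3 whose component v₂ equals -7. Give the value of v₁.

-5

M + 3I = [[-10, 12, 34], [-18, 20, 50], [0, 0, 0]].
Solving (M + 3I)v = 0 gives the eigenspace spanned by (-5, -7, 1).
With v₂ = -7, v = (-5, -7, 1), so v₁ = -5.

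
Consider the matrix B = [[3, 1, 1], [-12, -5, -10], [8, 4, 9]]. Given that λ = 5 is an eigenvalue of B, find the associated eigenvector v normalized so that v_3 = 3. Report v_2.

-3

B − 5I = [[-2, 1, 1], [-12, -10, -10], [8, 4, 4]].
Solving (B − 5I)v = 0 gives the eigenspace spanned by (0, -3, 3).
With v_3 = 3, v = (0, -3, 3), so v_2 = -3.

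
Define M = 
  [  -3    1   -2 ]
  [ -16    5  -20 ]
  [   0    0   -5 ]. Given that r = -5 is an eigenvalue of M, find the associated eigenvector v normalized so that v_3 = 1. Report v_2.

2

M + 5I = [[2, 1, -2], [-16, 10, -20], [0, 0, 0]].
Solving (M + 5I)v = 0 gives the eigenspace spanned by (0, 2, 1).
With v_3 = 1, v = (0, 2, 1), so v_2 = 2.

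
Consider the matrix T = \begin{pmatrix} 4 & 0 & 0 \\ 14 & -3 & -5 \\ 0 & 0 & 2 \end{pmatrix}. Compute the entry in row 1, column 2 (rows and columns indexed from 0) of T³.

Characteristic polynomial: r^3 - 3r^2 - 10r + 24 = (r - 4)(r - 2)(r + 3), so the eigenvalues are -3, 2, 4.
r=4: eigenvector (1, 2, 0).
r=2: eigenvector (0, 1, -1).
r=-3: eigenvector (0, 1, 0).
P = [[1, 0, 0], [2, 1, 1], [0, -1, 0]], D = diag(4, 2, -3), P⁻¹ = [[1, 0, 0], [0, 0, -1], [-2, 1, 1]].
T³ = P·diag(64, 8, -27)·P⁻¹ = [[64, 0, 0], [182, -27, -35], [0, 0, 8]].
The requested entry is -35.

-35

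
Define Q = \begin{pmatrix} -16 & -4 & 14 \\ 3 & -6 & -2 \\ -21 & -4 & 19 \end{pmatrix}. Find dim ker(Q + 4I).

1

Q + 4I = [[-12, -4, 14], [3, -2, -2], [-21, -4, 23]].
This matrix has rank 2, so its null space has dimension 3 − 2 = 1.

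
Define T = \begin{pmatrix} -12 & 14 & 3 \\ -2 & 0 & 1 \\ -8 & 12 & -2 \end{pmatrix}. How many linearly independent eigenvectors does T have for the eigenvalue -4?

1

T + 4I = [[-8, 14, 3], [-2, 4, 1], [-8, 12, 2]].
This matrix has rank 2, so its null space has dimension 3 − 2 = 1.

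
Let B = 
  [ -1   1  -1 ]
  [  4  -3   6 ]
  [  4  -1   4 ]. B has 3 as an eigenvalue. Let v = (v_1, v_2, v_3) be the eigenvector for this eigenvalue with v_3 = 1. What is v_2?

B − 3I = [[-4, 1, -1], [4, -6, 6], [4, -1, 1]].
Solving (B − 3I)v = 0 gives the eigenspace spanned by (0, 1, 1).
With v_3 = 1, v = (0, 1, 1), so v_2 = 1.

1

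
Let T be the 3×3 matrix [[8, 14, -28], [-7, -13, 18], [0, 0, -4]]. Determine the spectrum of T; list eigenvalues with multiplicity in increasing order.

Characteristic polynomial: p(s) = s^3 + 9s^2 + 14s - 24 = (s - 1)(s + 4)(s + 6).
Roots (with multiplicity): -6, -4, 1.

-6, -4, 1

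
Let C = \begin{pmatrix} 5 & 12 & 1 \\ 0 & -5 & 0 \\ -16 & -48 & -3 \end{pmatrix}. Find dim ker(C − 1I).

1

C − 1I = [[4, 12, 1], [0, -6, 0], [-16, -48, -4]].
This matrix has rank 2, so its null space has dimension 3 − 2 = 1.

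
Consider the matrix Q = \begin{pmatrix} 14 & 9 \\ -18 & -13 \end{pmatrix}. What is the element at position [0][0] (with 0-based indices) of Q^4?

994

Characteristic polynomial: r^2 - r - 20 = (r - 5)(r + 4), so the eigenvalues are -4, 5.
r=-4: eigenvector (-1, 2).
r=5: eigenvector (-1, 1).
P = [[-1, -1], [2, 1]], D = diag(-4, 5), P⁻¹ = [[1, 1], [-2, -1]].
Q⁴ = P·diag(256, 625)·P⁻¹ = [[994, 369], [-738, -113]].
The requested entry is 994.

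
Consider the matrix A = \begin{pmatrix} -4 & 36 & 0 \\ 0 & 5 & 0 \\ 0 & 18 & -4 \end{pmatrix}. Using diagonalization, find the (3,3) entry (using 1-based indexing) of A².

Characteristic polynomial: t^3 + 3t^2 - 24t - 80 = (t - 5)(t + 4)^2, so the eigenvalues are -4, -4, 5.
t=-4: eigenvector (1, 0, 0).
t=-4: eigenvector (3, 0, 1).
t=5: eigenvector (4, 1, 2).
P = [[1, 3, 4], [0, 0, 1], [0, 1, 2]], D = diag(-4, -4, 5), P⁻¹ = [[1, 2, -3], [0, -2, 1], [0, 1, 0]].
A² = P·diag(16, 16, 25)·P⁻¹ = [[16, 36, 0], [0, 25, 0], [0, 18, 16]].
The requested entry is 16.

16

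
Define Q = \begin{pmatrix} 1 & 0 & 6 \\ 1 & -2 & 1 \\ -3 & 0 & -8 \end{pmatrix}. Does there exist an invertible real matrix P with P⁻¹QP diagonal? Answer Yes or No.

No

Characteristic polynomial: p(λ) = λ^3 + 9λ^2 + 24λ + 20 = (λ + 2)^2(λ + 5).
λ = -2 has algebraic multiplicity 2; rank(Q + 2I) = 2, so geometric multiplicity = 1.
Geometric multiplicity < algebraic multiplicity, so Q is not diagonalizable.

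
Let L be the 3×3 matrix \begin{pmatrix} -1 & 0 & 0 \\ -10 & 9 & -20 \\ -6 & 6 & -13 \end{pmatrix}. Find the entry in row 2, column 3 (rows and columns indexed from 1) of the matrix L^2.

Characteristic polynomial: t^3 + 5t^2 + 7t + 3 = (t + 1)^2(t + 3), so the eigenvalues are -3, -1, -1.
t=-1: eigenvector (0, -2, -1).
t=-3: eigenvector (0, 5, 3).
t=-1: eigenvector (1, -1, -1).
P = [[0, 0, 1], [-2, 5, -1], [-1, 3, -1]], D = diag(-1, -3, -1), P⁻¹ = [[2, -3, 5], [1, -1, 2], [1, 0, 0]].
L² = P·diag(1, 9, 1)·P⁻¹ = [[1, 0, 0], [40, -39, 80], [24, -24, 49]].
The requested entry is 80.

80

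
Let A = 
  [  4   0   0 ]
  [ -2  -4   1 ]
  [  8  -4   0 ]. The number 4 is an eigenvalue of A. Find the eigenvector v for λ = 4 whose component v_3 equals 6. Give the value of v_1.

A − 4I = [[0, 0, 0], [-2, -8, 1], [8, -4, -4]].
Solving (A − 4I)v = 0 gives the eigenspace spanned by (3, 0, 6).
With v_3 = 6, v = (3, 0, 6), so v_1 = 3.

3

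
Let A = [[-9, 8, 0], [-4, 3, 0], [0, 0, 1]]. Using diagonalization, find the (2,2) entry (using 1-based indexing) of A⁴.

Characteristic polynomial: μ^3 + 5μ^2 - μ - 5 = (μ - 1)(μ + 1)(μ + 5), so the eigenvalues are -5, -1, 1.
μ=-1: eigenvector (1, 1, 0).
μ=-5: eigenvector (-2, -1, 0).
μ=1: eigenvector (0, 0, 1).
P = [[1, -2, 0], [1, -1, 0], [0, 0, 1]], D = diag(-1, -5, 1), P⁻¹ = [[-1, 2, 0], [-1, 1, 0], [0, 0, 1]].
A⁴ = P·diag(1, 625, 1)·P⁻¹ = [[1249, -1248, 0], [624, -623, 0], [0, 0, 1]].
The requested entry is -623.

-623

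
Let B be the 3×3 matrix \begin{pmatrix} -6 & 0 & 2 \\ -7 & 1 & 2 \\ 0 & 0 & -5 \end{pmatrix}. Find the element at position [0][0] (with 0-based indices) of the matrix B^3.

-216

Characteristic polynomial: r^3 + 10r^2 + 19r - 30 = (r - 1)(r + 5)(r + 6), so the eigenvalues are -6, -5, 1.
r=-5: eigenvector (2, 2, 1).
r=1: eigenvector (0, 1, 0).
r=-6: eigenvector (1, 1, 0).
P = [[2, 0, 1], [2, 1, 1], [1, 0, 0]], D = diag(-5, 1, -6), P⁻¹ = [[0, 0, 1], [-1, 1, 0], [1, 0, -2]].
B³ = P·diag(-125, 1, -216)·P⁻¹ = [[-216, 0, 182], [-217, 1, 182], [0, 0, -125]].
The requested entry is -216.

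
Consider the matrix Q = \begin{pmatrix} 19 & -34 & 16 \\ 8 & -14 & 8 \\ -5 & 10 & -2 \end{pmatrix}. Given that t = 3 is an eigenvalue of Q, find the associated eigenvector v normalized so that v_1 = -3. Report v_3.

Q − 3I = [[16, -34, 16], [8, -17, 8], [-5, 10, -5]].
Solving (Q − 3I)v = 0 gives the eigenspace spanned by (-3, 0, 3).
With v_1 = -3, v = (-3, 0, 3), so v_3 = 3.

3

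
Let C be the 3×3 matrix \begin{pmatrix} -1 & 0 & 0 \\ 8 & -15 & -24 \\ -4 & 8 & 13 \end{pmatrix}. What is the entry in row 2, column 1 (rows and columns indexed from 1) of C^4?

-320

Characteristic polynomial: r^3 + 3r^2 - r - 3 = (r - 1)(r + 1)(r + 3), so the eigenvalues are -3, -1, 1.
r=-1: eigenvector (1, 4, -2).
r=1: eigenvector (0, -3, 2).
r=-3: eigenvector (0, -2, 1).
P = [[1, 0, 0], [4, -3, -2], [-2, 2, 1]], D = diag(-1, 1, -3), P⁻¹ = [[1, 0, 0], [0, 1, 2], [2, -2, -3]].
C⁴ = P·diag(1, 1, 81)·P⁻¹ = [[1, 0, 0], [-320, 321, 480], [160, -160, -239]].
The requested entry is -320.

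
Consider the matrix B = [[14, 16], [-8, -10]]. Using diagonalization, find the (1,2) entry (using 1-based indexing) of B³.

448

Characteristic polynomial: s^2 - 4s - 12 = (s - 6)(s + 2), so the eigenvalues are -2, 6.
s=-2: eigenvector (-1, 1).
s=6: eigenvector (2, -1).
P = [[-1, 2], [1, -1]], D = diag(-2, 6), P⁻¹ = [[1, 2], [1, 1]].
B³ = P·diag(-8, 216)·P⁻¹ = [[440, 448], [-224, -232]].
The requested entry is 448.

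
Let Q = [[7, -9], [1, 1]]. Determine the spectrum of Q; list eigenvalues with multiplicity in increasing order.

4, 4

Characteristic polynomial: p(λ) = λ^2 - 8λ + 16 = (λ - 4)^2.
Roots (with multiplicity): 4, 4.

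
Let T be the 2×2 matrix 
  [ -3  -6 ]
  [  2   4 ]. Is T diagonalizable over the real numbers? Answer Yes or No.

Yes

Characteristic polynomial: p(s) = s^2 - s = s(s - 1).
All 2 eigenvalues are distinct, so T is diagonalizable.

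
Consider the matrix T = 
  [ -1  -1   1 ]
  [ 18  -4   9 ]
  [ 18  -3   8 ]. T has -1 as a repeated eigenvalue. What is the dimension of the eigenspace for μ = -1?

T + 1I = [[0, -1, 1], [18, -3, 9], [18, -3, 9]].
This matrix has rank 2, so its null space has dimension 3 − 2 = 1.

1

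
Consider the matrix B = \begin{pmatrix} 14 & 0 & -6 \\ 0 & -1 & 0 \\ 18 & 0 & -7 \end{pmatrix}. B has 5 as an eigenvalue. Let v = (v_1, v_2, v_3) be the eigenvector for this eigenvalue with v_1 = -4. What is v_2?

0

B − 5I = [[9, 0, -6], [0, -6, 0], [18, 0, -12]].
Solving (B − 5I)v = 0 gives the eigenspace spanned by (-4, 0, -6).
With v_1 = -4, v = (-4, 0, -6), so v_2 = 0.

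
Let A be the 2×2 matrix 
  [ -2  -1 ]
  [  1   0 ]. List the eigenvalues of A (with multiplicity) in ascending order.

-1, -1

Characteristic polynomial: p(μ) = μ^2 + 2μ + 1 = (μ + 1)^2.
Roots (with multiplicity): -1, -1.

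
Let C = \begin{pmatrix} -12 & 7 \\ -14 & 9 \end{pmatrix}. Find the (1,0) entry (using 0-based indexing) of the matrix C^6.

31122

Characteristic polynomial: μ^2 + 3μ - 10 = (μ - 2)(μ + 5), so the eigenvalues are -5, 2.
μ=2: eigenvector (-1, -2).
μ=-5: eigenvector (1, 1).
P = [[-1, 1], [-2, 1]], D = diag(2, -5), P⁻¹ = [[1, -1], [2, -1]].
C⁶ = P·diag(64, 15625)·P⁻¹ = [[31186, -15561], [31122, -15497]].
The requested entry is 31122.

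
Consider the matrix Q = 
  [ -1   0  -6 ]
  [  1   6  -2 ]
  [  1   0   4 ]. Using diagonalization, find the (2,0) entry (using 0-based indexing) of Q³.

7

Characteristic polynomial: λ^3 - 9λ^2 + 20λ - 12 = (λ - 6)(λ - 2)(λ - 1), so the eigenvalues are 1, 2, 6.
λ=2: eigenvector (2, -1, -1).
λ=6: eigenvector (0, 1, 0).
λ=1: eigenvector (-3, 1, 1).
P = [[2, 0, -3], [-1, 1, 1], [-1, 0, 1]], D = diag(2, 6, 1), P⁻¹ = [[-1, 0, -3], [0, 1, -1], [-1, 0, -2]].
Q³ = P·diag(8, 216, 1)·P⁻¹ = [[-13, 0, -42], [7, 216, -194], [7, 0, 22]].
The requested entry is 7.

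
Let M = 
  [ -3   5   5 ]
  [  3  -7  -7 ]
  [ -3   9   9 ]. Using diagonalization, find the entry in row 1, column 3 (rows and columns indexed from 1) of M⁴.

Characteristic polynomial: μ^3 + μ^2 - 6μ = μ(μ - 2)(μ + 3), so the eigenvalues are -3, 0, 2.
μ=-3: eigenvector (1, -1, 1).
μ=0: eigenvector (0, 1, -1).
μ=2: eigenvector (1, -2, 3).
P = [[1, 0, 1], [-1, 1, -2], [1, -1, 3]], D = diag(-3, 0, 2), P⁻¹ = [[1, -1, -1], [1, 2, 1], [0, 1, 1]].
M⁴ = P·diag(81, 0, 16)·P⁻¹ = [[81, -65, -65], [-81, 49, 49], [81, -33, -33]].
The requested entry is -65.

-65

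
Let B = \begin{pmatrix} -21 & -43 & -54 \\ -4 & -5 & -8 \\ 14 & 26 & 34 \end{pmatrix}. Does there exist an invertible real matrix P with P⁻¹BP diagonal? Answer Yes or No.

No

Characteristic polynomial: p(λ) = λ^3 - 8λ^2 + 13λ - 6 = (λ - 6)(λ - 1)^2.
λ = 1 has algebraic multiplicity 2; rank(B − 1I) = 2, so geometric multiplicity = 1.
Geometric multiplicity < algebraic multiplicity, so B is not diagonalizable.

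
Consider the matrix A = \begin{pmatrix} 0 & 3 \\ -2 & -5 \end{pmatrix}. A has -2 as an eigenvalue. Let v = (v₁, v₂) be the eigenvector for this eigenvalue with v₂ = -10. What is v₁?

15

A + 2I = [[2, 3], [-2, -3]].
Solving (A + 2I)v = 0 gives the eigenspace spanned by (15, -10).
With v₂ = -10, v = (15, -10), so v₁ = 15.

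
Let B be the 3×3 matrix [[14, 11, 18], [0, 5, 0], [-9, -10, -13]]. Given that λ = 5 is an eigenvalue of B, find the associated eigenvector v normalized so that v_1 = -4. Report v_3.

B − 5I = [[9, 11, 18], [0, 0, 0], [-9, -10, -18]].
Solving (B − 5I)v = 0 gives the eigenspace spanned by (-4, 0, 2).
With v_1 = -4, v = (-4, 0, 2), so v_3 = 2.

2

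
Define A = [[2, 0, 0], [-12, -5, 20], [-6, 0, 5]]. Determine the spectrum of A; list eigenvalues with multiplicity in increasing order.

Characteristic polynomial: p(s) = s^3 - 2s^2 - 25s + 50 = (s - 5)(s - 2)(s + 5).
Roots (with multiplicity): -5, 2, 5.

-5, 2, 5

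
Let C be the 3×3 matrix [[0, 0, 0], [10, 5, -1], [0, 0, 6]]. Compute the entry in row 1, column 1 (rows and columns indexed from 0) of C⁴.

625

Characteristic polynomial: μ^3 - 11μ^2 + 30μ = μ(μ - 6)(μ - 5), so the eigenvalues are 0, 5, 6.
μ=0: eigenvector (1, -2, 0).
μ=5: eigenvector (0, 1, 0).
μ=6: eigenvector (0, -1, 1).
P = [[1, 0, 0], [-2, 1, -1], [0, 0, 1]], D = diag(0, 5, 6), P⁻¹ = [[1, 0, 0], [2, 1, 1], [0, 0, 1]].
C⁴ = P·diag(0, 625, 1296)·P⁻¹ = [[0, 0, 0], [1250, 625, -671], [0, 0, 1296]].
The requested entry is 625.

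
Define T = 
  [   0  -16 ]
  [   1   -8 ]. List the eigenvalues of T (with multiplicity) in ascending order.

Characteristic polynomial: p(μ) = μ^2 + 8μ + 16 = (μ + 4)^2.
Roots (with multiplicity): -4, -4.

-4, -4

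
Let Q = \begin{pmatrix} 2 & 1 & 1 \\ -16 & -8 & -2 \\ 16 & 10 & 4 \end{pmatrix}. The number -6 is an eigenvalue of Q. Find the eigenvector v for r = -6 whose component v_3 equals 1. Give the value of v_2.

Q + 6I = [[8, 1, 1], [-16, -2, -2], [16, 10, 10]].
Solving (Q + 6I)v = 0 gives the eigenspace spanned by (0, -1, 1).
With v_3 = 1, v = (0, -1, 1), so v_2 = -1.

-1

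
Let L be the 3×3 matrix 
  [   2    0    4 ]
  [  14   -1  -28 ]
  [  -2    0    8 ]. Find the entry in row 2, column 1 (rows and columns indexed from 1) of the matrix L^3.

Characteristic polynomial: t^3 - 9t^2 + 14t + 24 = (t - 6)(t - 4)(t + 1), so the eigenvalues are -1, 4, 6.
t=6: eigenvector (-1, 2, -1).
t=-1: eigenvector (0, 1, 0).
t=4: eigenvector (2, 0, 1).
P = [[-1, 0, 2], [2, 1, 0], [-1, 0, 1]], D = diag(6, -1, 4), P⁻¹ = [[1, 0, -2], [-2, 1, 4], [1, 0, -1]].
L³ = P·diag(216, -1, 64)·P⁻¹ = [[-88, 0, 304], [434, -1, -868], [-152, 0, 368]].
The requested entry is 434.

434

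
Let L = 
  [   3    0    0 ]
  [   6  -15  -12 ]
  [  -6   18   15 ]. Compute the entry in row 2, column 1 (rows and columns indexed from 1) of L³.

Characteristic polynomial: s^3 - 3s^2 - 9s + 27 = (s - 3)^2(s + 3), so the eigenvalues are -3, 3, 3.
s=3: eigenvector (1, 1, -1).
s=-3: eigenvector (0, 1, -1).
s=3: eigenvector (2, 0, 1).
P = [[1, 0, 2], [1, 1, 0], [-1, -1, 1]], D = diag(3, -3, 3), P⁻¹ = [[1, -2, -2], [-1, 3, 2], [0, 1, 1]].
L³ = P·diag(27, -27, 27)·P⁻¹ = [[27, 0, 0], [54, -135, -108], [-54, 162, 135]].
The requested entry is 54.

54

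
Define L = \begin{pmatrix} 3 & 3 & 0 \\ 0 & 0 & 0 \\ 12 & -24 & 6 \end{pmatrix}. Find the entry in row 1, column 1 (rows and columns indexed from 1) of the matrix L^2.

Characteristic polynomial: s^3 - 9s^2 + 18s = s(s - 6)(s - 3), so the eigenvalues are 0, 3, 6.
s=6: eigenvector (0, 0, 1).
s=0: eigenvector (-1, 1, 6).
s=3: eigenvector (1, 0, -4).
P = [[0, -1, 1], [0, 1, 0], [1, 6, -4]], D = diag(6, 0, 3), P⁻¹ = [[4, -2, 1], [0, 1, 0], [1, 1, 0]].
L² = P·diag(36, 0, 9)·P⁻¹ = [[9, 9, 0], [0, 0, 0], [108, -108, 36]].
The requested entry is 9.

9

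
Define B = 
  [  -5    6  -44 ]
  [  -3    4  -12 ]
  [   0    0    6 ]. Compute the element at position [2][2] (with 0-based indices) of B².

36

Characteristic polynomial: r^3 - 5r^2 - 8r + 12 = (r - 6)(r - 1)(r + 2), so the eigenvalues are -2, 1, 6.
r=-2: eigenvector (2, 1, 0).
r=1: eigenvector (1, 1, 0).
r=6: eigenvector (-4, 0, 1).
P = [[2, 1, -4], [1, 1, 0], [0, 0, 1]], D = diag(-2, 1, 6), P⁻¹ = [[1, -1, 4], [-1, 2, -4], [0, 0, 1]].
B² = P·diag(4, 1, 36)·P⁻¹ = [[7, -6, -116], [3, -2, 12], [0, 0, 36]].
The requested entry is 36.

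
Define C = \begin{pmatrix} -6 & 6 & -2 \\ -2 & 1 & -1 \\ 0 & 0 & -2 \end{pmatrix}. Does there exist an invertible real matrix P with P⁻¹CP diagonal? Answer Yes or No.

Yes

Characteristic polynomial: p(t) = t^3 + 7t^2 + 16t + 12 = (t + 2)^2(t + 3).
t = -2 has algebraic multiplicity 2; rank(C + 2I) = 1, so geometric multiplicity = 2.
Every eigenvalue has geometric = algebraic multiplicity, so C is diagonalizable.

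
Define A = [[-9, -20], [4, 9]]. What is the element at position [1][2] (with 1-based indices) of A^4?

Characteristic polynomial: t^2 - 1 = (t - 1)(t + 1), so the eigenvalues are -1, 1.
t=-1: eigenvector (5, -2).
t=1: eigenvector (-2, 1).
P = [[5, -2], [-2, 1]], D = diag(-1, 1), P⁻¹ = [[1, 2], [2, 5]].
A⁴ = P·diag(1, 1)·P⁻¹ = [[1, 0], [0, 1]].
The requested entry is 0.

0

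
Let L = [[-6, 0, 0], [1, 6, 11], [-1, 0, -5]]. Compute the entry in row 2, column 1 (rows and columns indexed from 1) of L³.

91

Characteristic polynomial: μ^3 + 5μ^2 - 36μ - 180 = (μ - 6)(μ + 5)(μ + 6), so the eigenvalues are -6, -5, 6.
μ=-6: eigenvector (1, -1, 1).
μ=6: eigenvector (0, 1, 0).
μ=-5: eigenvector (0, -1, 1).
P = [[1, 0, 0], [-1, 1, -1], [1, 0, 1]], D = diag(-6, 6, -5), P⁻¹ = [[1, 0, 0], [0, 1, 1], [-1, 0, 1]].
L³ = P·diag(-216, 216, -125)·P⁻¹ = [[-216, 0, 0], [91, 216, 341], [-91, 0, -125]].
The requested entry is 91.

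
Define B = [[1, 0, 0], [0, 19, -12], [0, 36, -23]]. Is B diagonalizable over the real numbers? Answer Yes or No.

Yes

Characteristic polynomial: p(μ) = μ^3 + 3μ^2 - 9μ + 5 = (μ - 1)^2(μ + 5).
μ = 1 has algebraic multiplicity 2; rank(B − 1I) = 1, so geometric multiplicity = 2.
Every eigenvalue has geometric = algebraic multiplicity, so B is diagonalizable.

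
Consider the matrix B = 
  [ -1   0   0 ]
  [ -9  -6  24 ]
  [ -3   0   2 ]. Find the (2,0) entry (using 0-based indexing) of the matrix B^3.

-9

Characteristic polynomial: μ^3 + 5μ^2 - 8μ - 12 = (μ - 2)(μ + 1)(μ + 6), so the eigenvalues are -6, -1, 2.
μ=-6: eigenvector (0, 1, 0).
μ=-1: eigenvector (1, 3, 1).
μ=2: eigenvector (0, 3, 1).
P = [[0, 1, 0], [1, 3, 3], [0, 1, 1]], D = diag(-6, -1, 2), P⁻¹ = [[0, 1, -3], [1, 0, 0], [-1, 0, 1]].
B³ = P·diag(-216, -1, 8)·P⁻¹ = [[-1, 0, 0], [-27, -216, 672], [-9, 0, 8]].
The requested entry is -9.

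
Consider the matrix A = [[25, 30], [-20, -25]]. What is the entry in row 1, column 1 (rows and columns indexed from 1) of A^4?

Characteristic polynomial: r^2 - 25 = (r - 5)(r + 5), so the eigenvalues are -5, 5.
r=-5: eigenvector (1, -1).
r=5: eigenvector (3, -2).
P = [[1, 3], [-1, -2]], D = diag(-5, 5), P⁻¹ = [[-2, -3], [1, 1]].
A⁴ = P·diag(625, 625)·P⁻¹ = [[625, 0], [0, 625]].
The requested entry is 625.

625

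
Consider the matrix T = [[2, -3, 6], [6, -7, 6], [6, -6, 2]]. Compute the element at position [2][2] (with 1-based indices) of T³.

-19

Characteristic polynomial: s^3 + 3s^2 - 6s - 8 = (s - 2)(s + 1)(s + 4), so the eigenvalues are -4, -1, 2.
s=-4: eigenvector (1, 0, -1).
s=-1: eigenvector (1, 1, 0).
s=2: eigenvector (2, 2, 1).
P = [[1, 1, 2], [0, 1, 2], [-1, 0, 1]], D = diag(-4, -1, 2), P⁻¹ = [[1, -1, 0], [-2, 3, -2], [1, -1, 1]].
T³ = P·diag(-64, -1, 8)·P⁻¹ = [[-46, 45, 18], [18, -19, 18], [72, -72, 8]].
The requested entry is -19.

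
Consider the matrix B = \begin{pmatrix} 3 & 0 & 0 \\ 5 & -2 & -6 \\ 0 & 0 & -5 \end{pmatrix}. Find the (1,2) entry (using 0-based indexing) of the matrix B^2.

42

Characteristic polynomial: t^3 + 4t^2 - 11t - 30 = (t - 3)(t + 2)(t + 5), so the eigenvalues are -5, -2, 3.
t=3: eigenvector (1, 1, 0).
t=-5: eigenvector (0, 2, 1).
t=-2: eigenvector (0, 1, 0).
P = [[1, 0, 0], [1, 2, 1], [0, 1, 0]], D = diag(3, -5, -2), P⁻¹ = [[1, 0, 0], [0, 0, 1], [-1, 1, -2]].
B² = P·diag(9, 25, 4)·P⁻¹ = [[9, 0, 0], [5, 4, 42], [0, 0, 25]].
The requested entry is 42.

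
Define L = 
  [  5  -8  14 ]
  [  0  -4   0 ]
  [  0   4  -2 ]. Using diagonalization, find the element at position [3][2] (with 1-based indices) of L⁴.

Characteristic polynomial: s^3 + s^2 - 22s - 40 = (s - 5)(s + 2)(s + 4), so the eigenvalues are -4, -2, 5.
s=5: eigenvector (1, 0, 0).
s=-4: eigenvector (4, 1, -2).
s=-2: eigenvector (-2, 0, 1).
P = [[1, 4, -2], [0, 1, 0], [0, -2, 1]], D = diag(5, -4, -2), P⁻¹ = [[1, 0, 2], [0, 1, 0], [0, 2, 1]].
L⁴ = P·diag(625, 256, 16)·P⁻¹ = [[625, 960, 1218], [0, 256, 0], [0, -480, 16]].
The requested entry is -480.

-480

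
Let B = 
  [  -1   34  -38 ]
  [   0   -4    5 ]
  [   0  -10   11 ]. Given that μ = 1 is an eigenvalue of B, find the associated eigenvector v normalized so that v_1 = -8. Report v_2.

B − 1I = [[-2, 34, -38], [0, -5, 5], [0, -10, 10]].
Solving (B − 1I)v = 0 gives the eigenspace spanned by (-8, 4, 4).
With v_1 = -8, v = (-8, 4, 4), so v_2 = 4.

4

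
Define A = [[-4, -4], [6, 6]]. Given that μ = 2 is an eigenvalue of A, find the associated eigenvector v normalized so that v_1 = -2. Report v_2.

A − 2I = [[-6, -4], [6, 4]].
Solving (A − 2I)v = 0 gives the eigenspace spanned by (-2, 3).
With v_1 = -2, v = (-2, 3), so v_2 = 3.

3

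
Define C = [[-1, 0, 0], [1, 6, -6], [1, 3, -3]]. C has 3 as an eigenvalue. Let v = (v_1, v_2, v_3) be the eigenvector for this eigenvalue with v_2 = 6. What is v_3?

C − 3I = [[-4, 0, 0], [1, 3, -6], [1, 3, -6]].
Solving (C − 3I)v = 0 gives the eigenspace spanned by (0, 6, 3).
With v_2 = 6, v = (0, 6, 3), so v_3 = 3.

3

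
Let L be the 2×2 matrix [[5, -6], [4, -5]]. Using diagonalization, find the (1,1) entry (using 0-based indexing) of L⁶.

1

Characteristic polynomial: r^2 - 1 = (r - 1)(r + 1), so the eigenvalues are -1, 1.
r=1: eigenvector (3, 2).
r=-1: eigenvector (1, 1).
P = [[3, 1], [2, 1]], D = diag(1, -1), P⁻¹ = [[1, -1], [-2, 3]].
L⁶ = P·diag(1, 1)·P⁻¹ = [[1, 0], [0, 1]].
The requested entry is 1.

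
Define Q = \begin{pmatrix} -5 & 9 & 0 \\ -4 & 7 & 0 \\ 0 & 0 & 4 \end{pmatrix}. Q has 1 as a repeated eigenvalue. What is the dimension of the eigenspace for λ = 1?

1

Q − 1I = [[-6, 9, 0], [-4, 6, 0], [0, 0, 3]].
This matrix has rank 2, so its null space has dimension 3 − 2 = 1.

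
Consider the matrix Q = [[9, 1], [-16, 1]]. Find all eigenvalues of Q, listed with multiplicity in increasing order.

5, 5

Characteristic polynomial: p(r) = r^2 - 10r + 25 = (r - 5)^2.
Roots (with multiplicity): 5, 5.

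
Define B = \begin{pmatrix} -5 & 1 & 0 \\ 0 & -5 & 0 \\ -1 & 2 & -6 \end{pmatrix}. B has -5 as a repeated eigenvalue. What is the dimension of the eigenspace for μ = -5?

1

B + 5I = [[0, 1, 0], [0, 0, 0], [-1, 2, -1]].
This matrix has rank 2, so its null space has dimension 3 − 2 = 1.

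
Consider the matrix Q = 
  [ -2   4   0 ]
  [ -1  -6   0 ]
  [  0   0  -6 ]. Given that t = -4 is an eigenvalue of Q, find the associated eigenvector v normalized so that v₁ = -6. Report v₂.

3

Q + 4I = [[2, 4, 0], [-1, -2, 0], [0, 0, -2]].
Solving (Q + 4I)v = 0 gives the eigenspace spanned by (-6, 3, 0).
With v₁ = -6, v = (-6, 3, 0), so v₂ = 3.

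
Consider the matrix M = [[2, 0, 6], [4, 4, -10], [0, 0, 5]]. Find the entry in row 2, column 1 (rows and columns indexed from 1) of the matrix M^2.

24

Characteristic polynomial: t^3 - 11t^2 + 38t - 40 = (t - 5)(t - 4)(t - 2), so the eigenvalues are 2, 4, 5.
t=5: eigenvector (2, -2, 1).
t=4: eigenvector (0, 1, 0).
t=2: eigenvector (1, -2, 0).
P = [[2, 0, 1], [-2, 1, -2], [1, 0, 0]], D = diag(5, 4, 2), P⁻¹ = [[0, 0, 1], [2, 1, -2], [1, 0, -2]].
M² = P·diag(25, 16, 4)·P⁻¹ = [[4, 0, 42], [24, 16, -66], [0, 0, 25]].
The requested entry is 24.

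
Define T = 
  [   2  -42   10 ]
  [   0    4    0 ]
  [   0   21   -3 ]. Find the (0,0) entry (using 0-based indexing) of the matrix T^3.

8

Characteristic polynomial: s^3 - 3s^2 - 10s + 24 = (s - 4)(s - 2)(s + 3), so the eigenvalues are -3, 2, 4.
s=-3: eigenvector (2, 0, -1).
s=2: eigenvector (1, 0, 0).
s=4: eigenvector (-6, 1, 3).
P = [[2, 1, -6], [0, 0, 1], [-1, 0, 3]], D = diag(-3, 2, 4), P⁻¹ = [[0, 3, -1], [1, 0, 2], [0, 1, 0]].
T³ = P·diag(-27, 8, 64)·P⁻¹ = [[8, -546, 70], [0, 64, 0], [0, 273, -27]].
The requested entry is 8.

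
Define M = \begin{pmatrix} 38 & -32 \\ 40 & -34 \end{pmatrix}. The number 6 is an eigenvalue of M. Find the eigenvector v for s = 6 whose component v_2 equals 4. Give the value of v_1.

M − 6I = [[32, -32], [40, -40]].
Solving (M − 6I)v = 0 gives the eigenspace spanned by (4, 4).
With v_2 = 4, v = (4, 4), so v_1 = 4.

4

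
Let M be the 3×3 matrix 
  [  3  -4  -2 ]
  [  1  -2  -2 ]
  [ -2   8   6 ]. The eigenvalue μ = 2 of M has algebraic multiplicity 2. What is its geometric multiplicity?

2

M − 2I = [[1, -4, -2], [1, -4, -2], [-2, 8, 4]].
This matrix has rank 1, so its null space has dimension 3 − 1 = 2.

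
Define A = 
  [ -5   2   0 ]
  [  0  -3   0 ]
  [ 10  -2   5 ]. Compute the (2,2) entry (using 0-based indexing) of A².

Characteristic polynomial: s^3 + 3s^2 - 25s - 75 = (s - 5)(s + 3)(s + 5), so the eigenvalues are -5, -3, 5.
s=5: eigenvector (0, 0, 1).
s=-3: eigenvector (1, 1, -1).
s=-5: eigenvector (-1, 0, 1).
P = [[0, 1, -1], [0, 1, 0], [1, -1, 1]], D = diag(5, -3, -5), P⁻¹ = [[1, 0, 1], [0, 1, 0], [-1, 1, 0]].
A² = P·diag(25, 9, 25)·P⁻¹ = [[25, -16, 0], [0, 9, 0], [0, 16, 25]].
The requested entry is 25.

25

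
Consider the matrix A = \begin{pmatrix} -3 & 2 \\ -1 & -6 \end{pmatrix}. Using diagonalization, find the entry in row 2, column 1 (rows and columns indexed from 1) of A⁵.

Characteristic polynomial: μ^2 + 9μ + 20 = (μ + 4)(μ + 5), so the eigenvalues are -5, -4.
μ=-4: eigenvector (2, -1).
μ=-5: eigenvector (1, -1).
P = [[2, 1], [-1, -1]], D = diag(-4, -5), P⁻¹ = [[1, 1], [-1, -2]].
A⁵ = P·diag(-1024, -3125)·P⁻¹ = [[1077, 4202], [-2101, -5226]].
The requested entry is -2101.

-2101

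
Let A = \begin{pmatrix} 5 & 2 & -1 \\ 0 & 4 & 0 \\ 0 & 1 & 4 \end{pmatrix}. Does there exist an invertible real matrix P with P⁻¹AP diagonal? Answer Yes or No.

No

Characteristic polynomial: p(s) = s^3 - 13s^2 + 56s - 80 = (s - 5)(s - 4)^2.
s = 4 has algebraic multiplicity 2; rank(A − 4I) = 2, so geometric multiplicity = 1.
Geometric multiplicity < algebraic multiplicity, so A is not diagonalizable.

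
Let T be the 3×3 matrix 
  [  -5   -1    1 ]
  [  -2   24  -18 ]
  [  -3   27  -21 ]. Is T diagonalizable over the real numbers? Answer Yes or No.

Characteristic polynomial: p(λ) = λ^3 + 2λ^2 - 32λ - 96 = (λ - 6)(λ + 4)^2.
λ = -4 has algebraic multiplicity 2; rank(T + 4I) = 2, so geometric multiplicity = 1.
Geometric multiplicity < algebraic multiplicity, so T is not diagonalizable.

No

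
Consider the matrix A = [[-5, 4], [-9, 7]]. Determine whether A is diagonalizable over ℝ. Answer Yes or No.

Characteristic polynomial: p(t) = t^2 - 2t + 1 = (t - 1)^2.
t = 1 has algebraic multiplicity 2; rank(A − 1I) = 1, so geometric multiplicity = 1.
Geometric multiplicity < algebraic multiplicity, so A is not diagonalizable.

No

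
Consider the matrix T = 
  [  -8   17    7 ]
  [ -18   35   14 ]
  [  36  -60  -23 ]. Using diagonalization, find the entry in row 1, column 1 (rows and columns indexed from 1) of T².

10

Characteristic polynomial: μ^3 - 4μ^2 - 7μ + 10 = (μ - 5)(μ - 1)(μ + 2), so the eigenvalues are -2, 1, 5.
μ=-2: eigenvector (1, 2, -4).
μ=1: eigenvector (1, 3, -6).
μ=5: eigenvector (1, 2, -3).
P = [[1, 1, 1], [2, 3, 2], [-4, -6, -3]], D = diag(-2, 1, 5), P⁻¹ = [[3, -3, -1], [-2, 1, 0], [0, 2, 1]].
T² = P·diag(4, 1, 25)·P⁻¹ = [[10, 39, 21], [18, 79, 42], [-36, -108, -59]].
The requested entry is 10.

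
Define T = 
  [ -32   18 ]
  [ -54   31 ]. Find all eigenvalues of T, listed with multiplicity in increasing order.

-5, 4

Characteristic polynomial: p(μ) = μ^2 + μ - 20 = (μ - 4)(μ + 5).
Roots (with multiplicity): -5, 4.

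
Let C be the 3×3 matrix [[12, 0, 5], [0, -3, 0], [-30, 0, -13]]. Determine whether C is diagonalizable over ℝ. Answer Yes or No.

Yes

Characteristic polynomial: p(r) = r^3 + 4r^2 - 3r - 18 = (r - 2)(r + 3)^2.
r = -3 has algebraic multiplicity 2; rank(C + 3I) = 1, so geometric multiplicity = 2.
Every eigenvalue has geometric = algebraic multiplicity, so C is diagonalizable.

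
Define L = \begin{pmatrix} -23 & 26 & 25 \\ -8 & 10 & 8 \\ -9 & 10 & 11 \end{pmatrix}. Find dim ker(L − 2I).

1

L − 2I = [[-25, 26, 25], [-8, 8, 8], [-9, 10, 9]].
This matrix has rank 2, so its null space has dimension 3 − 2 = 1.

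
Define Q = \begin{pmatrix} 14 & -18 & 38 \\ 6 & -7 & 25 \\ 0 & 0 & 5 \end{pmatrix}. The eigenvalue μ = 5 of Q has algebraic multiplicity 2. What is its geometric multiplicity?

1

Q − 5I = [[9, -18, 38], [6, -12, 25], [0, 0, 0]].
This matrix has rank 2, so its null space has dimension 3 − 2 = 1.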